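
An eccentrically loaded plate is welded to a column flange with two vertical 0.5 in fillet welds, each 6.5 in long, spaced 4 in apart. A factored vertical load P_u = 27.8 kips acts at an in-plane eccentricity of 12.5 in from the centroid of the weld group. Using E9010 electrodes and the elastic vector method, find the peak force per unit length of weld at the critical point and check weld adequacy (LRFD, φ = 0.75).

f_max ≈ 14.8 kip/in; NOT adequate

E90XX → F_EXX = 90 ksi.
Total weld length L_w = 13 in. Treat welds as unit-width lines.
Polar moment about centroid: J = 2[d³/12 + d(b/2)²] = 2[6.5³/12 + 6.5×2²] = 97.77 in³.
Direct shear f_v = P/L_w = 27.8 / 13 = 2.138 kip/in (vertical).
Torsion M = P·e = 27.8 × 12.5 = 347.5 kip·in.
Critical point at (x, y) = (2, 3.25) from centroid. f_tx = M·y/J = 11.55 kip/in; f_ty = M·x/J = 7.108 kip/in.
Resultant f_max = √[f_tx² + (f_v + f_ty)²] = √[11.55² + (2.138 + 7.108)²] = 14.8 kip/in.
Capacity per unit length: φr_n = 0.75 × 0.6 × 90 × (0.707 × 0.5) = 14.32 kip/in.
14.8 > 14.32 → NOT adequate.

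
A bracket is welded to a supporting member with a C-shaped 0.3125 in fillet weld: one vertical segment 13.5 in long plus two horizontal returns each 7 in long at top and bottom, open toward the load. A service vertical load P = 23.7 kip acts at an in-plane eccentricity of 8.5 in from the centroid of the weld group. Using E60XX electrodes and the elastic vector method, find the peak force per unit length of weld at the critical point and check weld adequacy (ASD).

E60XX → F_EXX = 60 ksi.
Total weld length L_w = 27.5 in. Treat welds as unit-width lines.
Centroid: x̄ = 2×7×3.5 / 27.5 = 1.782 in from the vertical weld.
Polar moment about centroid: J = I_x + I_y = [13.5³/12 + 2×7×6.75²] + [13.5×1.782² + 2(7³/12 + 7×1.718²)] = 984.3 in³.
Direct shear f_v = P/L_w = 23.7 / 27.5 = 0.8618 kip/in (vertical).
Torsion M = P·e = 23.7 × 8.5 = 201.45 kip·in.
Critical point at (x, y) = (5.218, 6.75) from centroid. f_tx = M·y/J = 1.382 kip/in; f_ty = M·x/J = 1.068 kip/in.
Resultant f_max = √[f_tx² + (f_v + f_ty)²] = √[1.382² + (0.8618 + 1.068)²] = 2.373 kip/in.
Capacity per unit length: r_n/Ω = (1/2.0) × 0.6 × 60 × (0.707 × 0.3125) = 3.977 kip/in.
2.373 ≤ 3.977 → adequate.

f_max ≈ 2.37 kip/in; adequate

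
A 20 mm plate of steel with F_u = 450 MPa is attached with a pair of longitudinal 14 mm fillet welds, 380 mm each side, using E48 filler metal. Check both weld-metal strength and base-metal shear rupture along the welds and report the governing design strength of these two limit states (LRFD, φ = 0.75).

φR_n ≈ 1620 kN (weld metal governs)

E48XX → F_EXX = 480 MPa.
t_e = 0.707 × 14 = 9.898 mm; L = 760 mm.
Weld metal: φR_n = 0.75 × 0.6 × 480 × 9.898 × 760 × 10⁻³ = 1625 kN.
Base metal (shear rupture): φR_n = 0.75 × 0.6 × 450 × 20 × 760 × 10⁻³ = 3078 kN.
Governing: weld metal.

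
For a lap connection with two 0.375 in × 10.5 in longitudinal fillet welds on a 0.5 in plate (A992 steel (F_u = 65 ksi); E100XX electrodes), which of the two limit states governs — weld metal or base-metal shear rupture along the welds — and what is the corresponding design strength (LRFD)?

φR_n ≈ 251 kips (weld metal governs)

E100XX → F_EXX = 100 ksi.
t_e = 0.707 × 0.375 = 0.2651 in; L = 21 in.
Weld metal: φR_n = 0.75 × 0.6 × 100 × 0.2651 × 21 = 250.5 kips.
Base metal (shear rupture): φR_n = 0.75 × 0.6 × 65 × 0.5 × 21 = 307.1 kips.
Governing: weld metal.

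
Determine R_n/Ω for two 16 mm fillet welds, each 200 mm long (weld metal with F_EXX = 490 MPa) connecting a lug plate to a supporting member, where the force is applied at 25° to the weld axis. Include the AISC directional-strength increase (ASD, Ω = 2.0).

R_n/Ω ≈ 757 kN

t_e = 0.707 × 16 = 11.31 mm; A_we = 11.31 × 400 = 4525 mm².
Directional factor: 1.0 + 0.5 sin^1.5(25°) = 1.137.
F_nw = 0.6 × 490 × 1.137 = 334.4 MPa.
R_n/Ω = (334.4 × 4525) / 2.0 × 10⁻³ = 756.5 kN.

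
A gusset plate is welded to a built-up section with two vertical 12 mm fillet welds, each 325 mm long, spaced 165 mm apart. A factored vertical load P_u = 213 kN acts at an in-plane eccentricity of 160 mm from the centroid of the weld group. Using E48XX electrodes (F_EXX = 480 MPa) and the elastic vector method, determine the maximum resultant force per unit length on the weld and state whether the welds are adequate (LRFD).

Total weld length L_w = 650 mm. Treat welds as unit-width lines.
Polar moment about centroid: J = 2[d³/12 + d(b/2)²] = 2[325³/12 + 325×82.5²] = 10150000 mm³.
Direct shear f_v = P/L_w = 213×10³ / 650 = 327.7 N/mm (vertical).
Torsion M = P·e = 213×10³ × 160 = 34080000 N·mm.
Critical point at (x, y) = (82.5, 162.5) from centroid. f_tx = M·y/J = 545.9 N/mm; f_ty = M·x/J = 277.1 N/mm.
Resultant f_max = √[f_tx² + (f_v + f_ty)²] = √[545.9² + (327.7 + 277.1)²] = 814.7 N/mm.
Capacity per unit length: φr_n = 0.75 × 0.6 × 480 × (0.707 × 12) = 1833 N/mm.
814.7 ≤ 1833 → adequate.

f_max ≈ 815 N/mm; adequate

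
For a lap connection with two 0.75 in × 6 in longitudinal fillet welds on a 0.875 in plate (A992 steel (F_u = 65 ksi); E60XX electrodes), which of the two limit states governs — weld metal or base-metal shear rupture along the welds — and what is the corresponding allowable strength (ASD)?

E60XX → F_EXX = 60 ksi.
t_e = 0.707 × 0.75 = 0.5302 in; L = 12 in.
Weld metal: R_n/Ω = (1/2.0) × 0.6 × 60 × 0.5302 × 12 = 114.5 kips.
Base metal (shear rupture): R_n/Ω = (1/2.0) × 0.6 × 65 × 0.875 × 12 = 204.8 kips.
Governing: weld metal.

R_n/Ω ≈ 115 kips (weld metal governs)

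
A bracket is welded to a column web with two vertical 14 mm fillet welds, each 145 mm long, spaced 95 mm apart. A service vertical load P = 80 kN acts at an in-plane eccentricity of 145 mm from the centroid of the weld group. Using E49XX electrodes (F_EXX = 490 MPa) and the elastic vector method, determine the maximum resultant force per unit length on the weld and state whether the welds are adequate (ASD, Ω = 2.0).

Total weld length L_w = 290 mm. Treat welds as unit-width lines.
Polar moment about centroid: J = 2[d³/12 + d(b/2)²] = 2[145³/12 + 145×47.5²] = 1162000 mm³.
Direct shear f_v = P/L_w = 80×10³ / 290 = 275.9 N/mm (vertical).
Torsion M = P·e = 80×10³ × 145 = 11600000 N·mm.
Critical point at (x, y) = (47.5, 72.5) from centroid. f_tx = M·y/J = 723.5 N/mm; f_ty = M·x/J = 474 N/mm.
Resultant f_max = √[f_tx² + (f_v + f_ty)²] = √[723.5² + (275.9 + 474)²] = 1042 N/mm.
Capacity per unit length: r_n/Ω = (1/2.0) × 0.6 × 490 × (0.707 × 14) = 1455 N/mm.
1042 ≤ 1455 → adequate.

f_max ≈ 1040 N/mm; adequate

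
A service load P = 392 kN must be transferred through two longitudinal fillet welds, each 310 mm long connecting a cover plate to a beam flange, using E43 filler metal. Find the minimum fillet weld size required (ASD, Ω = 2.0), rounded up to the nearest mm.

E43XX → F_EXX = 430 MPa.
Total weld length L = 620 mm.
Required throat t_e = P × Ω / (0.6 F_EXX × L) = 392 × 2.0 / (0.6 × 430 × 620 × 10⁻³) = 4.901 mm.
Required leg w = t_e / 0.707 = 6.932 mm → use 7 mm.

w = 7 mm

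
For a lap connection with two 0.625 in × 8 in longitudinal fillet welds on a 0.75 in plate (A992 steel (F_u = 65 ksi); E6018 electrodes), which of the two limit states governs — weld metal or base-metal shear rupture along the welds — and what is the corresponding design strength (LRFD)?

E60XX → F_EXX = 60 ksi.
t_e = 0.707 × 0.625 = 0.4419 in; L = 16 in.
Weld metal: φR_n = 0.75 × 0.6 × 60 × 0.4419 × 16 = 190.9 kip.
Base metal (shear rupture): φR_n = 0.75 × 0.6 × 65 × 0.75 × 16 = 351 kip.
Governing: weld metal.

φR_n ≈ 191 kip (weld metal governs)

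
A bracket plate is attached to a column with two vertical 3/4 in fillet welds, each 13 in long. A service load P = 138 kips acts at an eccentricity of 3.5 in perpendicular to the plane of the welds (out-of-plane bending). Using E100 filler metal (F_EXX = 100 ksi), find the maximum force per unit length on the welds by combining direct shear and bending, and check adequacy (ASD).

f_max ≈ 10.1 kip/in; adequate

L_w = 2 × 13 = 26 in; section modulus (unit throat) S = 2 × L²/6 = 56.33 in².
Direct shear f_v = P/L_w = 138/26 = 5.308 kip/in.
Moment M = P × e = 138 × 3.5 = 483 kip·in; bending f_b = M/S = 8.574 kip/in.
f_max = √(f_v² + f_b²) = √(5.308² + 8.574²) = 10.08 kip/in.
r_n/Ω = (1/2.0) × 0.6 × 100 × (0.707 × 0.75) = 15.91 kip/in → adequate.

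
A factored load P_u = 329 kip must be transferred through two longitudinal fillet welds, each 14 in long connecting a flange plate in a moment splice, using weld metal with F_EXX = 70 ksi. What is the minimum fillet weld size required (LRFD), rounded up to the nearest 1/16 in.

w = 9/16 in

Total weld length L = 28 in.
Required throat t_e = P_u / (φ × 0.6 F_EXX × L) = 329 / (0.75 × 0.6 × 70 × 28) = 0.373 in.
Required leg w = t_e / 0.707 = 0.5276 in → use 9/16 in.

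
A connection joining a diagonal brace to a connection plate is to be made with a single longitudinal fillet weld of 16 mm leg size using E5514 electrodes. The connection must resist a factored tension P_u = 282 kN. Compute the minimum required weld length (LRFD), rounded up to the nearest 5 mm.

L = 105 mm

E55XX → F_EXX = 550 MPa.
Throat t_e = 0.707 × 16 = 11.31 mm.
φr_n = 0.75 × 0.6 × 550 × 11.31 × 10⁻³ = 2.8 kN/mm.
L_req = P_u / φr_n = 282 / 2.8 = 100.7 mm total.
Round up → use L = 105 mm.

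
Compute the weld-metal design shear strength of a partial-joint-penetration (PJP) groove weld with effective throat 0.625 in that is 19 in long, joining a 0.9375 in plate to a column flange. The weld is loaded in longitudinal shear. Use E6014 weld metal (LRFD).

E60XX → F_EXX = 60 ksi.
Effective throat (given) t_e = 0.625 in.
A_we = 0.625 × 19 = 11.88 in².
F_nw = 0.6 F_EXX = 36 ksi.
φR_n = 0.75 × 36 × 11.88 = 320.6 kips.

φR_n ≈ 321 kips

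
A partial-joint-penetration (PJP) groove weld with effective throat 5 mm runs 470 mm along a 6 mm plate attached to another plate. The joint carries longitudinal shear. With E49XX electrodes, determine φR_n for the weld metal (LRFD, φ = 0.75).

φR_n ≈ 518 kN

E49XX → F_EXX = 490 MPa.
Effective throat (given) t_e = 5 mm.
A_we = 5 × 470 = 2350 mm².
F_nw = 0.6 F_EXX = 294 MPa.
φR_n = 0.75 × 294 × 2350 × 10⁻³ = 518.2 kN.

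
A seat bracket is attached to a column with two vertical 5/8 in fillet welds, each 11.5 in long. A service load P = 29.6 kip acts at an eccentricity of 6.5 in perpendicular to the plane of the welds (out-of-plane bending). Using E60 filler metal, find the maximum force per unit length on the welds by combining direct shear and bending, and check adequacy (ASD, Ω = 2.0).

E60XX → F_EXX = 60 ksi.
L_w = 2 × 11.5 = 23 in; section modulus (unit throat) S = 2 × L²/6 = 44.08 in².
Direct shear f_v = P/L_w = 29.6/23 = 1.287 kip/in.
Moment M = P × e = 29.6 × 6.5 = 192.4 kip·in; bending f_b = M/S = 4.364 kip/in.
f_max = √(f_v² + f_b²) = √(1.287² + 4.364²) = 4.55 kip/in.
r_n/Ω = (1/2.0) × 0.6 × 60 × (0.707 × 0.625) = 7.954 kip/in → adequate.

f_max ≈ 4.55 kip/in; adequate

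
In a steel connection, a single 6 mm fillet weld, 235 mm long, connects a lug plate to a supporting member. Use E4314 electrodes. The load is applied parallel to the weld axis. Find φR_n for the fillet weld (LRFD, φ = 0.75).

φR_n ≈ 193 kN

E43XX → F_EXX = 430 MPa.
Effective throat t_e = 0.707 × 6 = 4.242 mm.
Total length L = 235 mm; A_we = 4.242 × 235 = 996.9 mm².
F_nw = 0.6 F_EXX = 0.6 × 430 = 258 MPa.
φR_n = 0.75 × 258 × 996.9 × 10⁻³ = 192.9 kN.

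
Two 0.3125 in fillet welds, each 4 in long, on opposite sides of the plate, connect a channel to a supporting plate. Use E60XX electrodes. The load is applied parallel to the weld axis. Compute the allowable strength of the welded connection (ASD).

E60XX → F_EXX = 60 ksi.
Effective throat t_e = 0.707 × 0.3125 = 0.2209 in.
Total length L = 8 in; A_we = 0.2209 × 8 = 1.767 in².
F_nw = 0.6 F_EXX = 0.6 × 60 = 36 ksi.
R_n = 36 × 1.767 = 63.63 kips; R_n/Ω = 63.63/2.0 = 31.81 kips.

R_n/Ω ≈ 31.8 kips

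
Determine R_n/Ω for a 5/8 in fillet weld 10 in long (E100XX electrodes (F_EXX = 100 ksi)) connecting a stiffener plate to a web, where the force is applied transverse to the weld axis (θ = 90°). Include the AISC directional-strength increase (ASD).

R_n/Ω ≈ 199 kip

t_e = 0.707 × 0.625 = 0.4419 in; A_we = 0.4419 × 10 = 4.419 in².
Directional factor: 1.0 + 0.5 sin^1.5(90°) = 1.5.
F_nw = 0.6 × 100 × 1.5 = 90 ksi.
R_n/Ω = (90 × 4.419) / 2.0 = 198.8 kip.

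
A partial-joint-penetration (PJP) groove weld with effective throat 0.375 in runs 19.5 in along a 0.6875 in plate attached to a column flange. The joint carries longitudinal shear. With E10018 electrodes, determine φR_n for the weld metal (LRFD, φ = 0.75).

φR_n ≈ 329 kip

E100XX → F_EXX = 100 ksi.
Effective throat (given) t_e = 0.375 in.
A_we = 0.375 × 19.5 = 7.312 in².
F_nw = 0.6 F_EXX = 60 ksi.
φR_n = 0.75 × 60 × 7.312 = 329.1 kip.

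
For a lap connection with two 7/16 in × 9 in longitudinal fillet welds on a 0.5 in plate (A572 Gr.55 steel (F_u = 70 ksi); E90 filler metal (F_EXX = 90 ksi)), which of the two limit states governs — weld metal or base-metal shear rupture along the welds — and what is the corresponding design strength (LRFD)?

t_e = 0.707 × 0.4375 = 0.3093 in; L = 18 in.
Weld metal: φR_n = 0.75 × 0.6 × 90 × 0.3093 × 18 = 225.5 kip.
Base metal (shear rupture): φR_n = 0.75 × 0.6 × 70 × 0.5 × 18 = 283.5 kip.
Governing: weld metal.

φR_n ≈ 225 kip (weld metal governs)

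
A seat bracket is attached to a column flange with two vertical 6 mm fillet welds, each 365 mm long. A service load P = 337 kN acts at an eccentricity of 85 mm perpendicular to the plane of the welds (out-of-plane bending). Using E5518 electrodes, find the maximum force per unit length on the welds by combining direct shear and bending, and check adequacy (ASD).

f_max ≈ 793 N/mm; NOT adequate

E55XX → F_EXX = 550 MPa.
L_w = 2 × 365 = 730 mm; section modulus (unit throat) S = 2 × L²/6 = 44410 mm².
Direct shear f_v = P/L_w = 337×10³/730 = 461.6 N/mm.
Moment M = P × e = 337×10³ × 85 = 28645000 N·mm; bending f_b = M/S = 645 N/mm.
f_max = √(f_v² + f_b²) = √(461.6² + 645²) = 793.2 N/mm.
r_n/Ω = (1/2.0) × 0.6 × 550 × (0.707 × 6) = 699.9 N/mm → NOT adequate.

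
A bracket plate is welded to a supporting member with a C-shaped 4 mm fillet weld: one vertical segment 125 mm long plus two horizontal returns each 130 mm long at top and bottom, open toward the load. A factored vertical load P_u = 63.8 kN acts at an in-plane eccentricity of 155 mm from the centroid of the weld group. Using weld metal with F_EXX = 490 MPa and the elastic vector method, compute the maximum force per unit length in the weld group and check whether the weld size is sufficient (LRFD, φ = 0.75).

Total weld length L_w = 385 mm. Treat welds as unit-width lines.
Centroid: x̄ = 2×130×65 / 385 = 43.9 mm from the vertical weld.
Polar moment about centroid: J = I_x + I_y = [125³/12 + 2×130×62.5²] + [125×43.9² + 2(130³/12 + 130×21.1²)] = 1901000 mm³.
Direct shear f_v = P/L_w = 63.8×10³ / 385 = 165.7 N/mm (vertical).
Torsion M = P·e = 63.8×10³ × 155 = 9889000 N·mm.
Critical point at (x, y) = (86.1, 62.5) from centroid. f_tx = M·y/J = 325.1 N/mm; f_ty = M·x/J = 447.9 N/mm.
Resultant f_max = √[f_tx² + (f_v + f_ty)²] = √[325.1² + (165.7 + 447.9)²] = 694.4 N/mm.
Capacity per unit length: φr_n = 0.75 × 0.6 × 490 × (0.707 × 4) = 623.6 N/mm.
694.4 > 623.6 → NOT adequate.

f_max ≈ 694 N/mm; NOT adequate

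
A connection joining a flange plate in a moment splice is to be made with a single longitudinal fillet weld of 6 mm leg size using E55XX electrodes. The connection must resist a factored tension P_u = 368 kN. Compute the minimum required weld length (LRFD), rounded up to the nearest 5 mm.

L = 355 mm

E55XX → F_EXX = 550 MPa.
Throat t_e = 0.707 × 6 = 4.242 mm.
φr_n = 0.75 × 0.6 × 550 × 4.242 × 10⁻³ = 1.05 kN/mm.
L_req = P_u / φr_n = 368 / 1.05 = 350.5 mm total.
Round up → use L = 355 mm.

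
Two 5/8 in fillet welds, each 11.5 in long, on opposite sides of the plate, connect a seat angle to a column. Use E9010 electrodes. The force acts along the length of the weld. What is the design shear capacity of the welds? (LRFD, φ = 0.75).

E90XX → F_EXX = 90 ksi.
Effective throat t_e = 0.707 × 0.625 = 0.4419 in.
Total length L = 23 in; A_we = 0.4419 × 23 = 10.16 in².
F_nw = 0.6 F_EXX = 0.6 × 90 = 54 ksi.
φR_n = 0.75 × 54 × 10.16 = 411.6 kips.

φR_n ≈ 412 kips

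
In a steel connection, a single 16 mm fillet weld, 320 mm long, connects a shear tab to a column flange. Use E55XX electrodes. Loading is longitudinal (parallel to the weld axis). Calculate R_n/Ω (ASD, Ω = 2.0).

E55XX → F_EXX = 550 MPa.
Effective throat t_e = 0.707 × 16 = 11.31 mm.
Total length L = 320 mm; A_we = 11.31 × 320 = 3620 mm².
F_nw = 0.6 F_EXX = 0.6 × 550 = 330 MPa.
R_n = 330 × 3620 × 10⁻³ = 1195 kN; R_n/Ω = 1195/2.0 = 597.3 kN.

R_n/Ω ≈ 597 kN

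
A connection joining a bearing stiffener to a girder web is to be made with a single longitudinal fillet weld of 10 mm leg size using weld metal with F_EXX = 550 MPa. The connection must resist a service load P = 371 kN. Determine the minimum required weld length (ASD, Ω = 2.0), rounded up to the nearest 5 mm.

L = 320 mm

Throat t_e = 0.707 × 10 = 7.07 mm.
r_n/Ω = (0.6 × 550 × 7.07) / 2.0 = 1167 N/mm = 1.167 kN/mm.
L_req = P / (r_n/Ω) = 371 / 1.167 = 318 mm total.
Round up → use L = 320 mm.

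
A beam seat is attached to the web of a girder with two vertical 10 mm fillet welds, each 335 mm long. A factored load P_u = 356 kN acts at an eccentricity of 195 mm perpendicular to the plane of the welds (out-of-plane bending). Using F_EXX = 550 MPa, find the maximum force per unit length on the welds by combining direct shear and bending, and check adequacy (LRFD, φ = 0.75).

f_max ≈ 1930 N/mm; NOT adequate

L_w = 2 × 335 = 670 mm; section modulus (unit throat) S = 2 × L²/6 = 37410 mm².
Direct shear f_v = P/L_w = 356×10³/670 = 531.3 N/mm.
Moment M = P × e = 356×10³ × 195 = 69420000 N·mm; bending f_b = M/S = 1856 N/mm.
f_max = √(f_v² + f_b²) = √(531.3² + 1856²) = 1930 N/mm.
φr_n = 0.75 × 0.6 × 550 × (0.707 × 10) = 1750 N/mm → NOT adequate.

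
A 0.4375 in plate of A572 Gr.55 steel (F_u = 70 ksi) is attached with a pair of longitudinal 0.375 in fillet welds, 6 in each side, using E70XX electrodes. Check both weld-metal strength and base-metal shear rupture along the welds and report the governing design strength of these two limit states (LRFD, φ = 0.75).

φR_n ≈ 100 kips (weld metal governs)

E70XX → F_EXX = 70 ksi.
t_e = 0.707 × 0.375 = 0.2651 in; L = 12 in.
Weld metal: φR_n = 0.75 × 0.6 × 70 × 0.2651 × 12 = 100.2 kips.
Base metal (shear rupture): φR_n = 0.75 × 0.6 × 70 × 0.4375 × 12 = 165.4 kips.
Governing: weld metal.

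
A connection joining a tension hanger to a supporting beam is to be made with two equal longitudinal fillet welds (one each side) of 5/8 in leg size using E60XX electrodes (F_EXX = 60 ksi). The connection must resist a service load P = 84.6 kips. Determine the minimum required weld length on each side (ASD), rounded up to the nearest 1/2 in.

Throat t_e = 0.707 × 0.625 = 0.4419 in.
r_n/Ω = (0.6 × 60 × 0.4419) / 2.0 = 7.954 kip/in.
L_req = P / (r_n/Ω) = 84.6 / 7.954 = 10.64 in total.
Per side: 10.64 / 2 = 5.318 in.
Round up → use L = 5.5 in on each side.

L = 5.5 in on each side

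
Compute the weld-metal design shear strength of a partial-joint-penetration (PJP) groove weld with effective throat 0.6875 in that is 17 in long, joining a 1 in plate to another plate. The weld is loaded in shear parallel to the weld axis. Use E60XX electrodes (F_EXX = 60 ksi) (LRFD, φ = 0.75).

Effective throat (given) t_e = 0.6875 in.
A_we = 0.6875 × 17 = 11.69 in².
F_nw = 0.6 F_EXX = 36 ksi.
φR_n = 0.75 × 36 × 11.69 = 315.6 kip.

φR_n ≈ 316 kip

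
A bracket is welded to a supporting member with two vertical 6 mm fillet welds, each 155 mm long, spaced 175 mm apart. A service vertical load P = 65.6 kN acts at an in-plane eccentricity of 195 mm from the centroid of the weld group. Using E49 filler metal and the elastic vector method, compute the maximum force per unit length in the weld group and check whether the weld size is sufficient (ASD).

f_max ≈ 673 N/mm; NOT adequate

E49XX → F_EXX = 490 MPa.
Total weld length L_w = 310 mm. Treat welds as unit-width lines.
Polar moment about centroid: J = 2[d³/12 + d(b/2)²] = 2[155³/12 + 155×87.5²] = 2994000 mm³.
Direct shear f_v = P/L_w = 65.6×10³ / 310 = 211.6 N/mm (vertical).
Torsion M = P·e = 65.6×10³ × 195 = 12792000 N·mm.
Critical point at (x, y) = (87.5, 77.5) from centroid. f_tx = M·y/J = 331.1 N/mm; f_ty = M·x/J = 373.8 N/mm.
Resultant f_max = √[f_tx² + (f_v + f_ty)²] = √[331.1² + (211.6 + 373.8)²] = 672.6 N/mm.
Capacity per unit length: r_n/Ω = (1/2.0) × 0.6 × 490 × (0.707 × 6) = 623.6 N/mm.
672.6 > 623.6 → NOT adequate.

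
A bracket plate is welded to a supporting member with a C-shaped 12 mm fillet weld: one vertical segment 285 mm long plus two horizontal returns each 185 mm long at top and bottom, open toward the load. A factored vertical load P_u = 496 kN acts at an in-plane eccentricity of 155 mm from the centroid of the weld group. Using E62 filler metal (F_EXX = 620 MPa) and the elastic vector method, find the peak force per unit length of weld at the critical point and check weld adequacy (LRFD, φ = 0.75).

f_max ≈ 1860 N/mm; adequate

Total weld length L_w = 655 mm. Treat welds as unit-width lines.
Centroid: x̄ = 2×185×92.5 / 655 = 52.25 mm from the vertical weld.
Polar moment about centroid: J = I_x + I_y = [285³/12 + 2×185×142.5²] + [285×52.25² + 2(185³/12 + 185×40.25²)] = 11880000 mm³.
Direct shear f_v = P/L_w = 496×10³ / 655 = 757.3 N/mm (vertical).
Torsion M = P·e = 496×10³ × 155 = 76880000 N·mm.
Critical point at (x, y) = (132.7, 142.5) from centroid. f_tx = M·y/J = 922.5 N/mm; f_ty = M·x/J = 859.4 N/mm.
Resultant f_max = √[f_tx² + (f_v + f_ty)²] = √[922.5² + (757.3 + 859.4)²] = 1861 N/mm.
Capacity per unit length: φr_n = 0.75 × 0.6 × 620 × (0.707 × 12) = 2367 N/mm.
1861 ≤ 2367 → adequate.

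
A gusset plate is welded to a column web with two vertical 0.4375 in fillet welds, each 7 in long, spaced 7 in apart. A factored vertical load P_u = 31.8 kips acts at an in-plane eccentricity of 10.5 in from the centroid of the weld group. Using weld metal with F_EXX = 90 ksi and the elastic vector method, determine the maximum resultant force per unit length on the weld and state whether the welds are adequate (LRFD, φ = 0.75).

Total weld length L_w = 14 in. Treat welds as unit-width lines.
Polar moment about centroid: J = 2[d³/12 + d(b/2)²] = 2[7³/12 + 7×3.5²] = 228.7 in³.
Direct shear f_v = P/L_w = 31.8 / 14 = 2.271 kip/in (vertical).
Torsion M = P·e = 31.8 × 10.5 = 333.9 kip·in.
Critical point at (x, y) = (3.5, 3.5) from centroid. f_tx = M·y/J = 5.111 kip/in; f_ty = M·x/J = 5.111 kip/in.
Resultant f_max = √[f_tx² + (f_v + f_ty)²] = √[5.111² + (2.271 + 5.111)²] = 8.979 kip/in.
Capacity per unit length: φr_n = 0.75 × 0.6 × 90 × (0.707 × 0.4375) = 12.53 kip/in.
8.979 ≤ 12.53 → adequate.

f_max ≈ 8.98 kip/in; adequate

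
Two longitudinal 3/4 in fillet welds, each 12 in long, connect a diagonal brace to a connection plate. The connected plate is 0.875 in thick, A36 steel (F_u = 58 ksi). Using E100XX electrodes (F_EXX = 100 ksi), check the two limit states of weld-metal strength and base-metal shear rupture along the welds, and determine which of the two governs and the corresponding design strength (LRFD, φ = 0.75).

t_e = 0.707 × 0.75 = 0.5302 in; L = 24 in.
Weld metal: φR_n = 0.75 × 0.6 × 100 × 0.5302 × 24 = 572.7 kip.
Base metal (shear rupture): φR_n = 0.75 × 0.6 × 58 × 0.875 × 24 = 548.1 kip.
Governing: base-metal shear rupture.

φR_n ≈ 548 kip (base-metal shear rupture governs)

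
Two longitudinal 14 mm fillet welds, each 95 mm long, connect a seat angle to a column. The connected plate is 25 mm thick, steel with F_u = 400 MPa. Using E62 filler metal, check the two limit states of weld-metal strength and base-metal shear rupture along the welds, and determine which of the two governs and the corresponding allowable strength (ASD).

R_n/Ω ≈ 350 kN (weld metal governs)

E62XX → F_EXX = 620 MPa.
t_e = 0.707 × 14 = 9.898 mm; L = 190 mm.
Weld metal: R_n/Ω = (1/2.0) × 0.6 × 620 × 9.898 × 190 × 10⁻³ = 349.8 kN.
Base metal (shear rupture): R_n/Ω = (1/2.0) × 0.6 × 400 × 25 × 190 × 10⁻³ = 570 kN.
Governing: weld metal.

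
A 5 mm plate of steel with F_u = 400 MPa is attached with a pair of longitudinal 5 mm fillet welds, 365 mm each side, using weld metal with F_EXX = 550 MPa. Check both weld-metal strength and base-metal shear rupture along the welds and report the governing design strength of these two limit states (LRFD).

φR_n ≈ 639 kN (weld metal governs)

t_e = 0.707 × 5 = 3.535 mm; L = 730 mm.
Weld metal: φR_n = 0.75 × 0.6 × 550 × 3.535 × 730 × 10⁻³ = 638.7 kN.
Base metal (shear rupture): φR_n = 0.75 × 0.6 × 400 × 5 × 730 × 10⁻³ = 657 kN.
Governing: weld metal.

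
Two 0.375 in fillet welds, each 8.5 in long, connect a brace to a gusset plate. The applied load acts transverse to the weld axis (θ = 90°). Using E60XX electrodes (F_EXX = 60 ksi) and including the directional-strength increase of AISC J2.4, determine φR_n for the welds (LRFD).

t_e = 0.707 × 0.375 = 0.2651 in; A_we = 0.2651 × 17 = 4.507 in².
Directional factor: 1.0 + 0.5 sin^1.5(90°) = 1.5.
F_nw = 0.6 × 60 × 1.5 = 54 ksi.
φR_n = 0.75 × 54 × 4.507 = 182.5 kips.

φR_n ≈ 183 kips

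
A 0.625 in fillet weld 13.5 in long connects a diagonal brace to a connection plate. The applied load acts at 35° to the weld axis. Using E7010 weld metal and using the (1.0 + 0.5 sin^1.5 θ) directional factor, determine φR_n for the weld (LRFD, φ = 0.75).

E70XX → F_EXX = 70 ksi.
t_e = 0.707 × 0.625 = 0.4419 in; A_we = 0.4419 × 13.5 = 5.965 in².
Directional factor: 1.0 + 0.5 sin^1.5(35°) = 1.217.
F_nw = 0.6 × 70 × 1.217 = 51.12 ksi.
φR_n = 0.75 × 51.12 × 5.965 = 228.7 kip.

φR_n ≈ 229 kip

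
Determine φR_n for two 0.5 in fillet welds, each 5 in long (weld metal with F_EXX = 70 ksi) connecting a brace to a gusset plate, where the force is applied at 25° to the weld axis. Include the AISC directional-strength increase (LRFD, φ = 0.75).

t_e = 0.707 × 0.5 = 0.3535 in; A_we = 0.3535 × 10 = 3.535 in².
Directional factor: 1.0 + 0.5 sin^1.5(25°) = 1.137.
F_nw = 0.6 × 70 × 1.137 = 47.77 ksi.
φR_n = 0.75 × 47.77 × 3.535 = 126.6 kips.

φR_n ≈ 127 kips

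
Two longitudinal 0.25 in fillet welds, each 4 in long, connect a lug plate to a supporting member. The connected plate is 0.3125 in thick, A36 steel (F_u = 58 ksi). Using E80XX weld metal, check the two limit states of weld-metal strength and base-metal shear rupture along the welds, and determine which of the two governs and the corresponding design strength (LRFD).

E80XX → F_EXX = 80 ksi.
t_e = 0.707 × 0.25 = 0.1767 in; L = 8 in.
Weld metal: φR_n = 0.75 × 0.6 × 80 × 0.1767 × 8 = 50.9 kip.
Base metal (shear rupture): φR_n = 0.75 × 0.6 × 58 × 0.3125 × 8 = 65.25 kip.
Governing: weld metal.

φR_n ≈ 50.9 kip (weld metal governs)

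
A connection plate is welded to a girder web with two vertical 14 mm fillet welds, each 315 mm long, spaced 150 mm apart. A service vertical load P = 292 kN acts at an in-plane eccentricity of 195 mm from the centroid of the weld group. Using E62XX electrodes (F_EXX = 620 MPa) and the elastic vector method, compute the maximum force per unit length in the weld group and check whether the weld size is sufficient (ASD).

f_max ≈ 1400 N/mm; adequate

Total weld length L_w = 630 mm. Treat welds as unit-width lines.
Polar moment about centroid: J = 2[d³/12 + d(b/2)²] = 2[315³/12 + 315×75²] = 8753000 mm³.
Direct shear f_v = P/L_w = 292×10³ / 630 = 463.5 N/mm (vertical).
Torsion M = P·e = 292×10³ × 195 = 56940000 N·mm.
Critical point at (x, y) = (75, 157.5) from centroid. f_tx = M·y/J = 1025 N/mm; f_ty = M·x/J = 487.9 N/mm.
Resultant f_max = √[f_tx² + (f_v + f_ty)²] = √[1025² + (463.5 + 487.9)²] = 1398 N/mm.
Capacity per unit length: r_n/Ω = (1/2.0) × 0.6 × 620 × (0.707 × 14) = 1841 N/mm.
1398 ≤ 1841 → adequate.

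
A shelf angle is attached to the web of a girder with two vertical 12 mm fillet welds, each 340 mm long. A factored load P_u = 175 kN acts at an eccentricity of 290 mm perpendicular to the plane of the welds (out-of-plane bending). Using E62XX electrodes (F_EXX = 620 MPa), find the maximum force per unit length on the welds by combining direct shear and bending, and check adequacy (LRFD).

L_w = 2 × 340 = 680 mm; section modulus (unit throat) S = 2 × L²/6 = 38530 mm².
Direct shear f_v = P/L_w = 175×10³/680 = 257.4 N/mm.
Moment M = P × e = 175×10³ × 290 = 50750000 N·mm; bending f_b = M/S = 1317 N/mm.
f_max = √(f_v² + f_b²) = √(257.4² + 1317²) = 1342 N/mm.
φr_n = 0.75 × 0.6 × 620 × (0.707 × 12) = 2367 N/mm → adequate.

f_max ≈ 1340 N/mm; adequate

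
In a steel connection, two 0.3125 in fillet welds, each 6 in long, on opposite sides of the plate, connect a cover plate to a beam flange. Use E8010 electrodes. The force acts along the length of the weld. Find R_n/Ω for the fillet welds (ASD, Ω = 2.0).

E80XX → F_EXX = 80 ksi.
Effective throat t_e = 0.707 × 0.3125 = 0.2209 in.
Total length L = 12 in; A_we = 0.2209 × 12 = 2.651 in².
F_nw = 0.6 F_EXX = 0.6 × 80 = 48 ksi.
R_n = 48 × 2.651 = 127.3 kips; R_n/Ω = 127.3/2.0 = 63.63 kips.

R_n/Ω ≈ 63.6 kips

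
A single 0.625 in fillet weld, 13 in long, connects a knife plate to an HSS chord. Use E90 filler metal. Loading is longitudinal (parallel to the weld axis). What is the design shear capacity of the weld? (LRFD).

φR_n ≈ 233 kips

E90XX → F_EXX = 90 ksi.
Effective throat t_e = 0.707 × 0.625 = 0.4419 in.
Total length L = 13 in; A_we = 0.4419 × 13 = 5.744 in².
F_nw = 0.6 F_EXX = 0.6 × 90 = 54 ksi.
φR_n = 0.75 × 54 × 5.744 = 232.6 kips.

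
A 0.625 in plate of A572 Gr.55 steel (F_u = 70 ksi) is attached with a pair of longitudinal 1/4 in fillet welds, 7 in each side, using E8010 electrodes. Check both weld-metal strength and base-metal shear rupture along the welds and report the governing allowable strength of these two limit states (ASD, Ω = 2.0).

R_n/Ω ≈ 59.4 kips (weld metal governs)

E80XX → F_EXX = 80 ksi.
t_e = 0.707 × 0.25 = 0.1767 in; L = 14 in.
Weld metal: R_n/Ω = (1/2.0) × 0.6 × 80 × 0.1767 × 14 = 59.39 kips.
Base metal (shear rupture): R_n/Ω = (1/2.0) × 0.6 × 70 × 0.625 × 14 = 183.8 kips.
Governing: weld metal.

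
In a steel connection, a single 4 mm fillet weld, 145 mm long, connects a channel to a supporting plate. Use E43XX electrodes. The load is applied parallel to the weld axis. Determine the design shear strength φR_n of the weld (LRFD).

φR_n ≈ 79.3 kN

E43XX → F_EXX = 430 MPa.
Effective throat t_e = 0.707 × 4 = 2.828 mm.
Total length L = 145 mm; A_we = 2.828 × 145 = 410.1 mm².
F_nw = 0.6 F_EXX = 0.6 × 430 = 258 MPa.
φR_n = 0.75 × 258 × 410.1 × 10⁻³ = 79.35 kN.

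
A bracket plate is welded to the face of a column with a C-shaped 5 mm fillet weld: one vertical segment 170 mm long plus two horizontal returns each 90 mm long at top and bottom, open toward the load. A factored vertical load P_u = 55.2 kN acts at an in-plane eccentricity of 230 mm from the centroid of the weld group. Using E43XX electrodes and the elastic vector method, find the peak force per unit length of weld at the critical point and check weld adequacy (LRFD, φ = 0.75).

f_max ≈ 791 N/mm; NOT adequate

E43XX → F_EXX = 430 MPa.
Total weld length L_w = 350 mm. Treat welds as unit-width lines.
Centroid: x̄ = 2×90×45 / 350 = 23.14 mm from the vertical weld.
Polar moment about centroid: J = I_x + I_y = [170³/12 + 2×90×85²] + [170×23.14² + 2(90³/12 + 90×21.86²)] = 2008000 mm³.
Direct shear f_v = P/L_w = 55.2×10³ / 350 = 157.7 N/mm (vertical).
Torsion M = P·e = 55.2×10³ × 230 = 12696000 N·mm.
Critical point at (x, y) = (66.86, 85) from centroid. f_tx = M·y/J = 537.3 N/mm; f_ty = M·x/J = 422.6 N/mm.
Resultant f_max = √[f_tx² + (f_v + f_ty)²] = √[537.3² + (157.7 + 422.6)²] = 790.9 N/mm.
Capacity per unit length: φr_n = 0.75 × 0.6 × 430 × (0.707 × 5) = 684 N/mm.
790.9 > 684 → NOT adequate.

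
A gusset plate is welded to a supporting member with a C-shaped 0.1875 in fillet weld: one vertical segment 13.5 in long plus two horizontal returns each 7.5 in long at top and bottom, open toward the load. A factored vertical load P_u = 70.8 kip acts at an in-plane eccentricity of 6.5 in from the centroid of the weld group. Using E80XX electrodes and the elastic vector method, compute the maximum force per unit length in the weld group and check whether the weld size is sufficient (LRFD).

E80XX → F_EXX = 80 ksi.
Total weld length L_w = 28.5 in. Treat welds as unit-width lines.
Centroid: x̄ = 2×7.5×3.75 / 28.5 = 1.974 in from the vertical weld.
Polar moment about centroid: J = I_x + I_y = [13.5³/12 + 2×7.5×6.75²] + [13.5×1.974² + 2(7.5³/12 + 7.5×1.776²)] = 1059 in³.
Direct shear f_v = P/L_w = 70.8 / 28.5 = 2.484 kip/in (vertical).
Torsion M = P·e = 70.8 × 6.5 = 460.2 kip·in.
Critical point at (x, y) = (5.526, 6.75) from centroid. f_tx = M·y/J = 2.934 kip/in; f_ty = M·x/J = 2.402 kip/in.
Resultant f_max = √[f_tx² + (f_v + f_ty)²] = √[2.934² + (2.484 + 2.402)²] = 5.7 kip/in.
Capacity per unit length: φr_n = 0.75 × 0.6 × 80 × (0.707 × 0.1875) = 4.772 kip/in.
5.7 > 4.772 → NOT adequate.

f_max ≈ 5.7 kip/in; NOT adequate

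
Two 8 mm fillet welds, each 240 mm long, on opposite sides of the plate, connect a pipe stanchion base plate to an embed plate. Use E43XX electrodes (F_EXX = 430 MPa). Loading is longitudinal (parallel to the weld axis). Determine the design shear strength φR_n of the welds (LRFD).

Effective throat t_e = 0.707 × 8 = 5.656 mm.
Total length L = 480 mm; A_we = 5.656 × 480 = 2715 mm².
F_nw = 0.6 F_EXX = 0.6 × 430 = 258 MPa.
φR_n = 0.75 × 258 × 2715 × 10⁻³ = 525.3 kN.

φR_n ≈ 525 kN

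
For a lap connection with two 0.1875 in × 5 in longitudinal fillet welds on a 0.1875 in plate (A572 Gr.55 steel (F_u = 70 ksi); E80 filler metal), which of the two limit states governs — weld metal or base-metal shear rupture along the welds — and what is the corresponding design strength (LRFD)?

E80XX → F_EXX = 80 ksi.
t_e = 0.707 × 0.1875 = 0.1326 in; L = 10 in.
Weld metal: φR_n = 0.75 × 0.6 × 80 × 0.1326 × 10 = 47.72 kips.
Base metal (shear rupture): φR_n = 0.75 × 0.6 × 70 × 0.1875 × 10 = 59.06 kips.
Governing: weld metal.

φR_n ≈ 47.7 kips (weld metal governs)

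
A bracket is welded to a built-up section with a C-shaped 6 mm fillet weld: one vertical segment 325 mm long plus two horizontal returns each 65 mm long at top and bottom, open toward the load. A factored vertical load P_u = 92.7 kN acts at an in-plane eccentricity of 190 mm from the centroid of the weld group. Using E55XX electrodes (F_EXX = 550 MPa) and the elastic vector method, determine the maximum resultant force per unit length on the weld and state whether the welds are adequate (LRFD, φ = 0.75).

f_max ≈ 570 N/mm; adequate

Total weld length L_w = 455 mm. Treat welds as unit-width lines.
Centroid: x̄ = 2×65×32.5 / 455 = 9.286 mm from the vertical weld.
Polar moment about centroid: J = I_x + I_y = [325³/12 + 2×65×162.5²] + [325×9.286² + 2(65³/12 + 65×23.21²)] = 6437000 mm³.
Direct shear f_v = P/L_w = 92.7×10³ / 455 = 203.7 N/mm (vertical).
Torsion M = P·e = 92.7×10³ × 190 = 17613000 N·mm.
Critical point at (x, y) = (55.71, 162.5) from centroid. f_tx = M·y/J = 444.6 N/mm; f_ty = M·x/J = 152.4 N/mm.
Resultant f_max = √[f_tx² + (f_v + f_ty)²] = √[444.6² + (203.7 + 152.4)²] = 569.7 N/mm.
Capacity per unit length: φr_n = 0.75 × 0.6 × 550 × (0.707 × 6) = 1050 N/mm.
569.7 ≤ 1050 → adequate.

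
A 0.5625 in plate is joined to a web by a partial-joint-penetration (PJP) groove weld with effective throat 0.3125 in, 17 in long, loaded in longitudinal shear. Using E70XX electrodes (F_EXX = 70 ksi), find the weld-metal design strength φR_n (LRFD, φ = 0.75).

Effective throat (given) t_e = 0.3125 in.
A_we = 0.3125 × 17 = 5.312 in².
F_nw = 0.6 F_EXX = 42 ksi.
φR_n = 0.75 × 42 × 5.312 = 167.3 kip.

φR_n ≈ 167 kip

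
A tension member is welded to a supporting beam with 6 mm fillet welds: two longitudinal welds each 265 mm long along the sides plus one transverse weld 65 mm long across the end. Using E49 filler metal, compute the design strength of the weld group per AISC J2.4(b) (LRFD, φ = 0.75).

φR_n ≈ 557 kN

E49XX → F_EXX = 490 MPa.
t_e = 0.707 × 6 = 4.242 mm.
R_nwl = 0.6 × 490 × 4.242 × 530 × 10⁻³ = 661 kN (longitudinal, 2 welds).
R_nwt = 0.6 × 490 × 4.242 × 65 × 10⁻³ = 81.06 kN (transverse, base value).
(i) R_nwl + R_nwt = 742.1 kN; (ii) 0.85 R_nwl + 1.5 R_nwt = 683.4 kN.
R_n = max = 742.1 kN [governs: (i)]; φR_n = 556.5 kN.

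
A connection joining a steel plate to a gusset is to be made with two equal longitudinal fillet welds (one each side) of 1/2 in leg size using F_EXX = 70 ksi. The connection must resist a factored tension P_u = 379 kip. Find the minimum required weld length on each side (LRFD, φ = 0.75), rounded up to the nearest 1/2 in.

L = 17.5 in on each side

Throat t_e = 0.707 × 0.5 = 0.3535 in.
φr_n = 0.75 × 0.6 × 70 × 0.3535 = 11.14 kip/in.
L_req = P_u / φr_n = 379 / 11.14 = 34.04 in total.
Per side: 34.04 / 2 = 17.02 in.
Round up → use L = 17.5 in on each side.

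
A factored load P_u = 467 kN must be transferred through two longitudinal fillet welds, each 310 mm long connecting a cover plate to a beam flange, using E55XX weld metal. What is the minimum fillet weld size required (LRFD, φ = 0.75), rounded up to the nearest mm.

E55XX → F_EXX = 550 MPa.
Total weld length L = 620 mm.
Required throat t_e = P_u / (φ × 0.6 F_EXX × L) = 467 / (0.75 × 0.6 × 550 × 620 × 10⁻³) = 3.043 mm.
Required leg w = t_e / 0.707 = 4.305 mm → use 5 mm.

w = 5 mm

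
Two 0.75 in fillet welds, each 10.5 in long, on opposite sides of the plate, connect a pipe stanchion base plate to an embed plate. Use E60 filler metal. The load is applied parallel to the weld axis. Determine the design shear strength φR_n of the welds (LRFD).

φR_n ≈ 301 kips

E60XX → F_EXX = 60 ksi.
Effective throat t_e = 0.707 × 0.75 = 0.5302 in.
Total length L = 21 in; A_we = 0.5302 × 21 = 11.14 in².
F_nw = 0.6 F_EXX = 0.6 × 60 = 36 ksi.
φR_n = 0.75 × 36 × 11.14 = 300.7 kips.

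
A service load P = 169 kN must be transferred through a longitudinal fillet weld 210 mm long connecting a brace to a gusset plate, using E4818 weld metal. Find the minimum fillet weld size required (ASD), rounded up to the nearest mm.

E48XX → F_EXX = 480 MPa.
Total weld length L = 210 mm.
Required throat t_e = P × Ω / (0.6 F_EXX × L) = 169 × 2.0 / (0.6 × 480 × 210 × 10⁻³) = 5.589 mm.
Required leg w = t_e / 0.707 = 7.905 mm → use 8 mm.

w = 8 mm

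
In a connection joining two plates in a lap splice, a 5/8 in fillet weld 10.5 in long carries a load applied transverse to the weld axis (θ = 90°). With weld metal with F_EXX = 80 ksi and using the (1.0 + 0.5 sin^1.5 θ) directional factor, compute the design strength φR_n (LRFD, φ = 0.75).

φR_n ≈ 251 kip

t_e = 0.707 × 0.625 = 0.4419 in; A_we = 0.4419 × 10.5 = 4.64 in².
Directional factor: 1.0 + 0.5 sin^1.5(90°) = 1.5.
F_nw = 0.6 × 80 × 1.5 = 72 ksi.
φR_n = 0.75 × 72 × 4.64 = 250.5 kip.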